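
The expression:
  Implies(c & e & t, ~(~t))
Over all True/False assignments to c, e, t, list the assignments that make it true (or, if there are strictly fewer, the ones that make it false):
is always true.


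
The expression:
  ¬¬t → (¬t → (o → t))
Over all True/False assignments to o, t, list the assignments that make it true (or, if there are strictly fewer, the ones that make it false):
is always true.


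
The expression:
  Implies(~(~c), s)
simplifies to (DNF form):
s | ~c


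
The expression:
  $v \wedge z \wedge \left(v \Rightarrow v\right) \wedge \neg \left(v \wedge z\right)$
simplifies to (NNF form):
$\text{False}$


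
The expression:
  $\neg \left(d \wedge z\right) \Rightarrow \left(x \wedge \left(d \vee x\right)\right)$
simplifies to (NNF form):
$x \vee \left(d \wedge z\right)$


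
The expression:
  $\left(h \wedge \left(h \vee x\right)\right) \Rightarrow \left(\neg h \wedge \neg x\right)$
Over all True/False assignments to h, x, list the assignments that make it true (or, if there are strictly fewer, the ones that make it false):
is true only for:
  h=False, x=False;
  h=False, x=True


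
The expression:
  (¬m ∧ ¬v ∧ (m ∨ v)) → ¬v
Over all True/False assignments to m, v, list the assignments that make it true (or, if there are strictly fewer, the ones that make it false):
is always true.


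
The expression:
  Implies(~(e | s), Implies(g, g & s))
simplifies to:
e | s | ~g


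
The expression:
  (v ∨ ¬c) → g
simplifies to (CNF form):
(c ∨ g) ∧ (g ∨ ¬v)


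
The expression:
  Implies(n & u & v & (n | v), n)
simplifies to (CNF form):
True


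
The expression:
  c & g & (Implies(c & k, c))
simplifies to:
c & g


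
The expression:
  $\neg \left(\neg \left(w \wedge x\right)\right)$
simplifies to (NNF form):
$w \wedge x$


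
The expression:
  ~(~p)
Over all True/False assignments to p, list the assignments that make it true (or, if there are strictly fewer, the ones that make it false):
is true only for:
  p=True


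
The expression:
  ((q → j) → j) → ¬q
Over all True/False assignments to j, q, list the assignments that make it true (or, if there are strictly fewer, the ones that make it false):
is true only for:
  j=False, q=False;
  j=True, q=False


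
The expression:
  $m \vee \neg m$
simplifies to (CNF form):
$\text{True}$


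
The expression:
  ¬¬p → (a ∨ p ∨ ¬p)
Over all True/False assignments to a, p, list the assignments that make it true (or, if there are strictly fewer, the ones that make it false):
is always true.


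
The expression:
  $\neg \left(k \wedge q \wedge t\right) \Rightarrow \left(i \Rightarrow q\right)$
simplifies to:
$q \vee \neg i$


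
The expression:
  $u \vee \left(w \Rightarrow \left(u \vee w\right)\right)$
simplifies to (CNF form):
$\text{True}$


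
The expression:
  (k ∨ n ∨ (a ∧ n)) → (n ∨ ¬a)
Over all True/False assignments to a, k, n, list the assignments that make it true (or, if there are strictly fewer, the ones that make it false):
is false only for:
  a=True, k=True, n=False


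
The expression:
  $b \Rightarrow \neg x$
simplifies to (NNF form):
$\neg b \vee \neg x$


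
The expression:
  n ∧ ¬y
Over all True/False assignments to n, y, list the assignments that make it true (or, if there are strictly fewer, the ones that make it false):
is true only for:
  n=True, y=False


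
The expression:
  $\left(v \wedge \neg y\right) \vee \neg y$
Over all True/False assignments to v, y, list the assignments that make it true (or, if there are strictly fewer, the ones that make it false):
is true only for:
  v=False, y=False;
  v=True, y=False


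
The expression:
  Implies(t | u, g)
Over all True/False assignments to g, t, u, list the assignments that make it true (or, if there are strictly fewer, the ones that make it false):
is false only for:
  g=False, t=False, u=True;
  g=False, t=True, u=False;
  g=False, t=True, u=True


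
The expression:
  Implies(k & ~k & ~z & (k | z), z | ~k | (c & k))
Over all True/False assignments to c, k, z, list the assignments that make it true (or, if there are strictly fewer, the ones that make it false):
is always true.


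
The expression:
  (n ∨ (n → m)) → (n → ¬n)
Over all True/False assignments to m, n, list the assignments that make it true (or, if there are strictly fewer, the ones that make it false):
is true only for:
  m=False, n=False;
  m=True, n=False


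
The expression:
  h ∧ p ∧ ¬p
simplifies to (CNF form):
False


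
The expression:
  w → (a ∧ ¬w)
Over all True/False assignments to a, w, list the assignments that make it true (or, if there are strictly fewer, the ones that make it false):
is true only for:
  a=False, w=False;
  a=True, w=False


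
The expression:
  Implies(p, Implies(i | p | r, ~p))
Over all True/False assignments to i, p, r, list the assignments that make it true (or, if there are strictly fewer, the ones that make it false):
is true only for:
  i=False, p=False, r=False;
  i=False, p=False, r=True;
  i=True, p=False, r=False;
  i=True, p=False, r=True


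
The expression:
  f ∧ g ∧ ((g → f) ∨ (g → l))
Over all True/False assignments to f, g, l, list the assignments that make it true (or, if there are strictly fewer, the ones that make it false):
is true only for:
  f=True, g=True, l=False;
  f=True, g=True, l=True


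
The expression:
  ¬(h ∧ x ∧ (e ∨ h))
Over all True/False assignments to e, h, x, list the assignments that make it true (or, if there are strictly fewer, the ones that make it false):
is false only for:
  e=False, h=True, x=True;
  e=True, h=True, x=True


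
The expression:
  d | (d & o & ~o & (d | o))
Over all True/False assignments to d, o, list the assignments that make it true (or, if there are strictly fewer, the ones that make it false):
is true only for:
  d=True, o=False;
  d=True, o=True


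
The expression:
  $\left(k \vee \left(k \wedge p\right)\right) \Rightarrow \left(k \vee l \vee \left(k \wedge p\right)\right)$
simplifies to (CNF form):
$\text{True}$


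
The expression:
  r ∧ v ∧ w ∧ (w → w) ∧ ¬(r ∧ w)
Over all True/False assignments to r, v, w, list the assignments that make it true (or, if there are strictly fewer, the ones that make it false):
is never true.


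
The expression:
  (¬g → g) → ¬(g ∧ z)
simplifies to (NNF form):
¬g ∨ ¬z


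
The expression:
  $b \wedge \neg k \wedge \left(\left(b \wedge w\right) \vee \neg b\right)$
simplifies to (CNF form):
$b \wedge w \wedge \neg k$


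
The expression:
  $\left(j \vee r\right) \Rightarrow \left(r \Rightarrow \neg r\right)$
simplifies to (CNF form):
$\neg r$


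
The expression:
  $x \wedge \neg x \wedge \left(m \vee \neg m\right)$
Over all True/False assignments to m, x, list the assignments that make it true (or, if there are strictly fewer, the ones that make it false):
is never true.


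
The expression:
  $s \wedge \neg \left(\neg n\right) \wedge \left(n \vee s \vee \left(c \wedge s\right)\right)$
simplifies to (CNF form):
$n \wedge s$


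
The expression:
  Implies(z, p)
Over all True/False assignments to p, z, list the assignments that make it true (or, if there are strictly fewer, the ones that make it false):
is false only for:
  p=False, z=True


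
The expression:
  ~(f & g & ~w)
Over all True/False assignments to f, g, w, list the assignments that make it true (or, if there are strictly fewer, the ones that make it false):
is false only for:
  f=True, g=True, w=False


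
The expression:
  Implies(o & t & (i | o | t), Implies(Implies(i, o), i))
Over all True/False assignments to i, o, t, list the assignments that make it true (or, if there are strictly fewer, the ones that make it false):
is false only for:
  i=False, o=True, t=True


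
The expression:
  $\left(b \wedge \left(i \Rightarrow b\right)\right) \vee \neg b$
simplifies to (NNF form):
$\text{True}$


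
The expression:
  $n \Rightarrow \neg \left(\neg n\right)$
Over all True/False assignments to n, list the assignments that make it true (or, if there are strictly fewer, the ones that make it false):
is always true.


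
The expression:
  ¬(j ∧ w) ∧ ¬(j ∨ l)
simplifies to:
¬j ∧ ¬l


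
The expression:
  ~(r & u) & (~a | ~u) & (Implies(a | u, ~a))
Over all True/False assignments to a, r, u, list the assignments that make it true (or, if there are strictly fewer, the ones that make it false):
is true only for:
  a=False, r=False, u=False;
  a=False, r=False, u=True;
  a=False, r=True, u=False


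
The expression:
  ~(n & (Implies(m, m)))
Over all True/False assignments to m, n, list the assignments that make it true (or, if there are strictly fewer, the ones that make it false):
is true only for:
  m=False, n=False;
  m=True, n=False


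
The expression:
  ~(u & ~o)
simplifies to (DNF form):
o | ~u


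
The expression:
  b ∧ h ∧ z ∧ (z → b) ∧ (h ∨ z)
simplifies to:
b ∧ h ∧ z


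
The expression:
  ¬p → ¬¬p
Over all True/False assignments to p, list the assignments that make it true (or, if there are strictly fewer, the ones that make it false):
is true only for:
  p=True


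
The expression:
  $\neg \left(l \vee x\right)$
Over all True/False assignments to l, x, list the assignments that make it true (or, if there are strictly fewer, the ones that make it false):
is true only for:
  l=False, x=False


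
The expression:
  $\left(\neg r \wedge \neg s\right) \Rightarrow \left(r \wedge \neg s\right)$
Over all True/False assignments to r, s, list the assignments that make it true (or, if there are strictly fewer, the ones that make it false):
is false only for:
  r=False, s=False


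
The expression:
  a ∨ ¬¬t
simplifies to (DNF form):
a ∨ t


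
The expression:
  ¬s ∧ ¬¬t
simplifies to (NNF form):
t ∧ ¬s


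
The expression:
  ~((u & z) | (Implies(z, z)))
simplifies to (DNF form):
False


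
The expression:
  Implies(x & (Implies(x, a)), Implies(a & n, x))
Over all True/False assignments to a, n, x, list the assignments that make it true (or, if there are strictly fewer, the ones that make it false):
is always true.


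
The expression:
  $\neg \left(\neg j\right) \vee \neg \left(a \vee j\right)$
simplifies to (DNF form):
$j \vee \neg a$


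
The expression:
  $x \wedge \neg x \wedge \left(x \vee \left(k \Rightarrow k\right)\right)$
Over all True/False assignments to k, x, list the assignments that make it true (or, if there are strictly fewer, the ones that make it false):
is never true.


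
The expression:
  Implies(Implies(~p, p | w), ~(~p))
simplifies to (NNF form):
p | ~w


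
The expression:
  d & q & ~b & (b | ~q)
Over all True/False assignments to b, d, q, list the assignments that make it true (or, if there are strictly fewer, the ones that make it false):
is never true.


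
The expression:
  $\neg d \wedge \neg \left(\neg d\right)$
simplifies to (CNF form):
$\text{False}$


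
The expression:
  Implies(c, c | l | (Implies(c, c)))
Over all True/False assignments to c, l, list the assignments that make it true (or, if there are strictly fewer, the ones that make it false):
is always true.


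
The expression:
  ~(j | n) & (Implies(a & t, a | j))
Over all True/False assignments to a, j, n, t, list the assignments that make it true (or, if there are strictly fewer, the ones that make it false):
is true only for:
  a=False, j=False, n=False, t=False;
  a=False, j=False, n=False, t=True;
  a=True, j=False, n=False, t=False;
  a=True, j=False, n=False, t=True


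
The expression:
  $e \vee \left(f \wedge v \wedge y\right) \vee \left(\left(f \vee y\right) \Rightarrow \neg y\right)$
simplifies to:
$e \vee \left(f \wedge v\right) \vee \neg y$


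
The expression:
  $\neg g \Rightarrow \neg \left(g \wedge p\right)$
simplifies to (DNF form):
$\text{True}$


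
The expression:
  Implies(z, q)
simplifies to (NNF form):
q | ~z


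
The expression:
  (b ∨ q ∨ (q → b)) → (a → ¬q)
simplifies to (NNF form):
¬a ∨ ¬q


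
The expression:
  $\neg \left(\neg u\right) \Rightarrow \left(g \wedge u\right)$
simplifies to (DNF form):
$g \vee \neg u$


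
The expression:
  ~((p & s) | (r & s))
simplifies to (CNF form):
(~p | ~s) & (~r | ~s)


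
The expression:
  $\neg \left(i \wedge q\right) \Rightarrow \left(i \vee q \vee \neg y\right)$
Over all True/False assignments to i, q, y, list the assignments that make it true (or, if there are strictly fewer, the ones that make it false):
is false only for:
  i=False, q=False, y=True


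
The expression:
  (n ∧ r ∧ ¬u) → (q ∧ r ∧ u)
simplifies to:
u ∨ ¬n ∨ ¬r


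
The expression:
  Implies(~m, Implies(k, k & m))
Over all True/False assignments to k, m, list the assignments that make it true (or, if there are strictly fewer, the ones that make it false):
is false only for:
  k=True, m=False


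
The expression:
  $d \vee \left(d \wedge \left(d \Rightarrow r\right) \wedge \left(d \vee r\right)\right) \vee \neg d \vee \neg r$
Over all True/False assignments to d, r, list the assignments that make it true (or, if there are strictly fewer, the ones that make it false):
is always true.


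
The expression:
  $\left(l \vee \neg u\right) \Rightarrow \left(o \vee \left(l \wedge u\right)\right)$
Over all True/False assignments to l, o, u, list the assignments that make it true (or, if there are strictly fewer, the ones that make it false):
is false only for:
  l=False, o=False, u=False;
  l=True, o=False, u=False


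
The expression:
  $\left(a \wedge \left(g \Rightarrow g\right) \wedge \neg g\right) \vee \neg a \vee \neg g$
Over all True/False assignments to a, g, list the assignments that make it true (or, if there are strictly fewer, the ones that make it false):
is false only for:
  a=True, g=True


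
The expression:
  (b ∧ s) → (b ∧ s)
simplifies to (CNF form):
True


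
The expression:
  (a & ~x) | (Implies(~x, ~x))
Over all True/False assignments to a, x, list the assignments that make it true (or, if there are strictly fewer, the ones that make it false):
is always true.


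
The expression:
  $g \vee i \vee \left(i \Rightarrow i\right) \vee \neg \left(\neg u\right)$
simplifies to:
$\text{True}$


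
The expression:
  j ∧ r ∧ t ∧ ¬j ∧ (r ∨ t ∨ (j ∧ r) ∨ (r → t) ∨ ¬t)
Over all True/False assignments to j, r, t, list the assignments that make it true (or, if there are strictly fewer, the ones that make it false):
is never true.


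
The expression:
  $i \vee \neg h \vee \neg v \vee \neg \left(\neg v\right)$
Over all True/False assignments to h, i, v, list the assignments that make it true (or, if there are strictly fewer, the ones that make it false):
is always true.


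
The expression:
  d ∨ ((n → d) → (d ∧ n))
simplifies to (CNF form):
d ∨ n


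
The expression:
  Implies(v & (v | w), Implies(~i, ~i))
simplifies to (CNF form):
True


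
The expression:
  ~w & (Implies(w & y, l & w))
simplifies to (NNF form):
~w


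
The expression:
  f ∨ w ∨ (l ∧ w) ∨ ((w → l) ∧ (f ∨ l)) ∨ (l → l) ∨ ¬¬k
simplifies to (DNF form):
True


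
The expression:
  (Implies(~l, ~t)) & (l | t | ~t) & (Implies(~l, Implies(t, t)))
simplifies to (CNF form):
l | ~t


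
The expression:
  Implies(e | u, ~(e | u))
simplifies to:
~e & ~u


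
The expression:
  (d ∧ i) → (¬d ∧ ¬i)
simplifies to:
¬d ∨ ¬i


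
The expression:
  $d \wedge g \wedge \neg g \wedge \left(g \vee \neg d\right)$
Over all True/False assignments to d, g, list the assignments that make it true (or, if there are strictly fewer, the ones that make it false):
is never true.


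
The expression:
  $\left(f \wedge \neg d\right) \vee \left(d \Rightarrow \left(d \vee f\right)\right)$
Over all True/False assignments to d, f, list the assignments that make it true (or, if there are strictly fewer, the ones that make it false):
is always true.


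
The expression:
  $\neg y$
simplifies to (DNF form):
$\neg y$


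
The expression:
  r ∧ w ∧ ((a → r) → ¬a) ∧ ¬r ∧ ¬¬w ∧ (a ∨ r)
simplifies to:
False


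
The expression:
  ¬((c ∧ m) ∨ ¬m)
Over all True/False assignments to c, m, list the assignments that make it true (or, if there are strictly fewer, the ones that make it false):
is true only for:
  c=False, m=True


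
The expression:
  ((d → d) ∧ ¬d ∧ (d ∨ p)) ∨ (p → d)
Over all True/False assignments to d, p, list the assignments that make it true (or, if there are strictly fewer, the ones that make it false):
is always true.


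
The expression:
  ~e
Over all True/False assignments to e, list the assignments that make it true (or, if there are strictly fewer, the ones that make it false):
is true only for:
  e=False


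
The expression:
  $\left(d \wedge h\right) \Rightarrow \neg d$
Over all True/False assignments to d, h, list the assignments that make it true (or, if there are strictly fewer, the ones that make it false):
is false only for:
  d=True, h=True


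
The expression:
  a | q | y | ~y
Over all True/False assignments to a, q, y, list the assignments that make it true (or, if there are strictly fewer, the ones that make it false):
is always true.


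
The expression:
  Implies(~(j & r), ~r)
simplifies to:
j | ~r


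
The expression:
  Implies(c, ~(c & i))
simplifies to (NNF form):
~c | ~i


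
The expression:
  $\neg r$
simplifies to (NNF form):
$\neg r$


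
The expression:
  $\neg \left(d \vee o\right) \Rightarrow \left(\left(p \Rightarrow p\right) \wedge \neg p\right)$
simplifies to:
$d \vee o \vee \neg p$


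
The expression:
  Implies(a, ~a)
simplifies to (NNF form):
~a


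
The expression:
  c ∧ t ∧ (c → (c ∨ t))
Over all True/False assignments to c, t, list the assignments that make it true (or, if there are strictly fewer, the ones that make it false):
is true only for:
  c=True, t=True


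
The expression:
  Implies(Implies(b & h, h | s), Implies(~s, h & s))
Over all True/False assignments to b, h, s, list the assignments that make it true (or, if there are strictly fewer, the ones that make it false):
is true only for:
  b=False, h=False, s=True;
  b=False, h=True, s=True;
  b=True, h=False, s=True;
  b=True, h=True, s=True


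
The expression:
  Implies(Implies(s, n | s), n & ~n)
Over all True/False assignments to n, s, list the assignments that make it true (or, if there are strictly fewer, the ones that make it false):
is never true.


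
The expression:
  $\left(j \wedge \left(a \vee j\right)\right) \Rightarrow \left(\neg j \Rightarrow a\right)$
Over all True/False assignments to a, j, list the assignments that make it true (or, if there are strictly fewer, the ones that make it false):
is always true.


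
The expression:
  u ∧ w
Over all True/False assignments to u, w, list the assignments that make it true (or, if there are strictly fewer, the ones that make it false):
is true only for:
  u=True, w=True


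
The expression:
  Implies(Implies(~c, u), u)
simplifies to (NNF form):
u | ~c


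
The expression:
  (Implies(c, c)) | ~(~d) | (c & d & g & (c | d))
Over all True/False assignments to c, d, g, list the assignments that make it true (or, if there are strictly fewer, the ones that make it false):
is always true.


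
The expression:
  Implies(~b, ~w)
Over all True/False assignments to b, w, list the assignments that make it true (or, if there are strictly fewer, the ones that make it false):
is false only for:
  b=False, w=True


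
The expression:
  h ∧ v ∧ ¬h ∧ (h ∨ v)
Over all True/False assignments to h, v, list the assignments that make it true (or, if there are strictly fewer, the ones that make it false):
is never true.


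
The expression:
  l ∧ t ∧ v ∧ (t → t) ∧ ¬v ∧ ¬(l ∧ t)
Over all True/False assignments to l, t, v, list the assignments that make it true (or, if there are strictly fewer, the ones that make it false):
is never true.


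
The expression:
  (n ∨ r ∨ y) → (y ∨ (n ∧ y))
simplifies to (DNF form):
y ∨ (¬n ∧ ¬r)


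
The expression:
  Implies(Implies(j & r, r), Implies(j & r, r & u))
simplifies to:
u | ~j | ~r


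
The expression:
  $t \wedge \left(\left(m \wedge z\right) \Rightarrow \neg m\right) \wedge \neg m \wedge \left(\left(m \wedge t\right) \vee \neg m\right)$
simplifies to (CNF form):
$t \wedge \neg m$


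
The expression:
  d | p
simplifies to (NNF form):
d | p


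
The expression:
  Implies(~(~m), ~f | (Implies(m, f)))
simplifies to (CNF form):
True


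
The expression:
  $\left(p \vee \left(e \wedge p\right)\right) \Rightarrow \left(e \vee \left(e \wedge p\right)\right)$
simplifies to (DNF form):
$e \vee \neg p$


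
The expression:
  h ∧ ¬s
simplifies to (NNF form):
h ∧ ¬s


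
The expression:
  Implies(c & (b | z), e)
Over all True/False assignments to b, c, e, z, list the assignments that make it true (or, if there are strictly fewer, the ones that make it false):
is false only for:
  b=False, c=True, e=False, z=True;
  b=True, c=True, e=False, z=False;
  b=True, c=True, e=False, z=True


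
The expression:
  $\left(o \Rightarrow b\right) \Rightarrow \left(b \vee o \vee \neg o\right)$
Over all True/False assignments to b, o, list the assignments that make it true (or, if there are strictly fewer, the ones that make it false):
is always true.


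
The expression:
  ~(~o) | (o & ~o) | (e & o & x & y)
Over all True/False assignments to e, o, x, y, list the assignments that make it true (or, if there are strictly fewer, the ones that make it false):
is true only for:
  e=False, o=True, x=False, y=False;
  e=False, o=True, x=False, y=True;
  e=False, o=True, x=True, y=False;
  e=False, o=True, x=True, y=True;
  e=True, o=True, x=False, y=False;
  e=True, o=True, x=False, y=True;
  e=True, o=True, x=True, y=False;
  e=True, o=True, x=True, y=True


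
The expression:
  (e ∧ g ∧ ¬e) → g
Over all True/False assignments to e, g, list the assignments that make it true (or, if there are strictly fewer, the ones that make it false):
is always true.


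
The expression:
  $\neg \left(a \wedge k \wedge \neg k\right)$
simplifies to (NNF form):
$\text{True}$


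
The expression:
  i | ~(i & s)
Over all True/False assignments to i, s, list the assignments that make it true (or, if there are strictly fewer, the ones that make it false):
is always true.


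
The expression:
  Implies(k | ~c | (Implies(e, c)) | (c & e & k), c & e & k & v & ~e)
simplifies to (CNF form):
False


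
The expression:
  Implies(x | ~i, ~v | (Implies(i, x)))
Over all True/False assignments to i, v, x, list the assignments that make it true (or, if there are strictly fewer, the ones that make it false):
is always true.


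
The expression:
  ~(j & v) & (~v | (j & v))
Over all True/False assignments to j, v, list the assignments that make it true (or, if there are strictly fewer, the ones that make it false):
is true only for:
  j=False, v=False;
  j=True, v=False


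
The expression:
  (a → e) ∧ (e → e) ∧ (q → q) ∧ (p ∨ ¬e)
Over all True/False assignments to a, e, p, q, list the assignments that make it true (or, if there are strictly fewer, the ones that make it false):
is true only for:
  a=False, e=False, p=False, q=False;
  a=False, e=False, p=False, q=True;
  a=False, e=False, p=True, q=False;
  a=False, e=False, p=True, q=True;
  a=False, e=True, p=True, q=False;
  a=False, e=True, p=True, q=True;
  a=True, e=True, p=True, q=False;
  a=True, e=True, p=True, q=True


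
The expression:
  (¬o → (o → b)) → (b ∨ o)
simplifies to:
b ∨ o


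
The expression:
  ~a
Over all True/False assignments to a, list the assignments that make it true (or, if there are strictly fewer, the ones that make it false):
is true only for:
  a=False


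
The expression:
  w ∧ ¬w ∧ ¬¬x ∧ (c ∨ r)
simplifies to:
False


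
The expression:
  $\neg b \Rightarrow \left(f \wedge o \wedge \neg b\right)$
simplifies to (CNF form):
$\left(b \vee f\right) \wedge \left(b \vee o\right)$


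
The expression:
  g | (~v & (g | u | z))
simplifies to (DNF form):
g | (u & ~v) | (z & ~v)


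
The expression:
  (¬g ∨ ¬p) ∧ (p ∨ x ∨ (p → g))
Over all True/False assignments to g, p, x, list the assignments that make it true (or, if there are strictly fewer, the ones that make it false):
is false only for:
  g=True, p=True, x=False;
  g=True, p=True, x=True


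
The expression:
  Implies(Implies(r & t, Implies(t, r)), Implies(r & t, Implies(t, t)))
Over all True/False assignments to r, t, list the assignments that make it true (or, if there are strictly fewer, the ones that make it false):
is always true.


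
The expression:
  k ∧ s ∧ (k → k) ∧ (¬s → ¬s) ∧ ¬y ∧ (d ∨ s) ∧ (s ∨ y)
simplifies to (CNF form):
k ∧ s ∧ ¬y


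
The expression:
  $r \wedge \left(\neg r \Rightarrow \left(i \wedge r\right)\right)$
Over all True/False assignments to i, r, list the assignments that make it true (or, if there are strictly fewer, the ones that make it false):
is true only for:
  i=False, r=True;
  i=True, r=True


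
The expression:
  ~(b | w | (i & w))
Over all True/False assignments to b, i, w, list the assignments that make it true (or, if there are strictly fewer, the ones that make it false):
is true only for:
  b=False, i=False, w=False;
  b=False, i=True, w=False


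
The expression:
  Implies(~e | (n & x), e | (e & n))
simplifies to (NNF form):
e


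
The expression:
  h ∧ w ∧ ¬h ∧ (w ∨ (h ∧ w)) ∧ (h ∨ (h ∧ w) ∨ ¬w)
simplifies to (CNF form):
False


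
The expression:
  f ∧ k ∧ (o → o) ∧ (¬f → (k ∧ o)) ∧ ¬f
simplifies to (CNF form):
False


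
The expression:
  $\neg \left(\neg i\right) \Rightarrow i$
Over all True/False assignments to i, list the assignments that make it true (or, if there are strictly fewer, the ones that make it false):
is always true.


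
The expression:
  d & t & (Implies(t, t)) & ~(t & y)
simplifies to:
d & t & ~y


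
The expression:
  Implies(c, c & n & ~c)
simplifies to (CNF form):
~c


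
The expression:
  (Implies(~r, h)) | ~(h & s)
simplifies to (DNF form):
True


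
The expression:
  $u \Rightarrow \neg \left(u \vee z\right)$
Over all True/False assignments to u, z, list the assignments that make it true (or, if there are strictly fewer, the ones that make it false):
is true only for:
  u=False, z=False;
  u=False, z=True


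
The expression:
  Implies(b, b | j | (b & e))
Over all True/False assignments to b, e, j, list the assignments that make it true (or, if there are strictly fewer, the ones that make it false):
is always true.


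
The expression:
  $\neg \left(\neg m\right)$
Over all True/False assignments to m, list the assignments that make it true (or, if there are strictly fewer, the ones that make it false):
is true only for:
  m=True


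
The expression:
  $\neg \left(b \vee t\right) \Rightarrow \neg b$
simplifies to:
$\text{True}$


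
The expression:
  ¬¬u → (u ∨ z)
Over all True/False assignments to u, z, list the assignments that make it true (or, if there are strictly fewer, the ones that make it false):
is always true.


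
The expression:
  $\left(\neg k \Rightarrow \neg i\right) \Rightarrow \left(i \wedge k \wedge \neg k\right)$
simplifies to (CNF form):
$i \wedge \neg k$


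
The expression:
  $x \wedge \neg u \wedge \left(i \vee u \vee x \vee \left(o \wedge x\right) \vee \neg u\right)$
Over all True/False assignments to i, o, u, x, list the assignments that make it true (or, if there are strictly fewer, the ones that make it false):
is true only for:
  i=False, o=False, u=False, x=True;
  i=False, o=True, u=False, x=True;
  i=True, o=False, u=False, x=True;
  i=True, o=True, u=False, x=True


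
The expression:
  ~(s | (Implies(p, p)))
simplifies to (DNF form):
False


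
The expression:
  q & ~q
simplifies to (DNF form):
False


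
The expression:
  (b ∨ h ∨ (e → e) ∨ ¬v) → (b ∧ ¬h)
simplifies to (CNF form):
b ∧ ¬h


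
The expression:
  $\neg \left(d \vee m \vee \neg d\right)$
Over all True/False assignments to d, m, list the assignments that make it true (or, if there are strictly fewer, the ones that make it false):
is never true.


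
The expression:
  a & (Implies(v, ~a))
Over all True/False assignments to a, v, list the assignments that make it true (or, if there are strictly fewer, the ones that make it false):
is true only for:
  a=True, v=False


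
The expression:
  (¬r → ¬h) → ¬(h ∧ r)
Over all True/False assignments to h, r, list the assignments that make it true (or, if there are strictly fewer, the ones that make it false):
is false only for:
  h=True, r=True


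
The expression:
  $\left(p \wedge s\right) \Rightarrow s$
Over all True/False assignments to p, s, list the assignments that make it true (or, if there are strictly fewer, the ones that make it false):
is always true.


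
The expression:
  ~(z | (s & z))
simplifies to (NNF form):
~z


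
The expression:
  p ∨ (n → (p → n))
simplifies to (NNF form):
True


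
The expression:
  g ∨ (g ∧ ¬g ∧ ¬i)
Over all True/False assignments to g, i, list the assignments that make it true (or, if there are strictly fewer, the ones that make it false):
is true only for:
  g=True, i=False;
  g=True, i=True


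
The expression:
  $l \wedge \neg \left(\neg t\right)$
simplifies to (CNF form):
$l \wedge t$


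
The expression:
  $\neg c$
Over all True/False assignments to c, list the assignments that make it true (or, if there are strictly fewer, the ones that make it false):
is true only for:
  c=False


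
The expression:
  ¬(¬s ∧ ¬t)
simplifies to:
s ∨ t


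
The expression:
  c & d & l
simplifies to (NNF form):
c & d & l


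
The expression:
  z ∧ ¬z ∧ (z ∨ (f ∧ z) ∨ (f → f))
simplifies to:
False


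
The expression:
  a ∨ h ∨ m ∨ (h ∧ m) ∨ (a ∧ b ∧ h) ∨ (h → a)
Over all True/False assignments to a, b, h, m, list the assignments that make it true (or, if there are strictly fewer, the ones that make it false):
is always true.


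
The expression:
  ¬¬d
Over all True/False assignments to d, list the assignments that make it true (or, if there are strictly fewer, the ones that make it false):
is true only for:
  d=True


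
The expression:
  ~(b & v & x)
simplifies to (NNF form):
~b | ~v | ~x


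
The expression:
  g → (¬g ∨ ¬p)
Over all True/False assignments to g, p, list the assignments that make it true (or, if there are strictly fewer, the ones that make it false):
is false only for:
  g=True, p=True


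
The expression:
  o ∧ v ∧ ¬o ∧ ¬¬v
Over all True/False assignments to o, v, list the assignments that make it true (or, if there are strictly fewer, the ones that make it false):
is never true.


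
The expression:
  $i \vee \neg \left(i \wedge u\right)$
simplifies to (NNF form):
$\text{True}$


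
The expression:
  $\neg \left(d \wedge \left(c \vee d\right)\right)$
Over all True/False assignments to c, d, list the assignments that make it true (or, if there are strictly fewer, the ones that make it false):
is true only for:
  c=False, d=False;
  c=True, d=False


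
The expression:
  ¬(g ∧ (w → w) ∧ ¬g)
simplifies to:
True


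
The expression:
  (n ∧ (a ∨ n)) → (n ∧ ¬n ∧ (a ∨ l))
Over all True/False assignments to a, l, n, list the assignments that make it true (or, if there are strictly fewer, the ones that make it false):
is true only for:
  a=False, l=False, n=False;
  a=False, l=True, n=False;
  a=True, l=False, n=False;
  a=True, l=True, n=False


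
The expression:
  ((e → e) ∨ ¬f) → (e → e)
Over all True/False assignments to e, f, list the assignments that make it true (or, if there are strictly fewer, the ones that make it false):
is always true.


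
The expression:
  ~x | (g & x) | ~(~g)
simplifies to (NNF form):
g | ~x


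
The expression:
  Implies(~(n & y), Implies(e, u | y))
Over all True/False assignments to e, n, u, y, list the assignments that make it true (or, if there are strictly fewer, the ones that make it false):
is false only for:
  e=True, n=False, u=False, y=False;
  e=True, n=True, u=False, y=False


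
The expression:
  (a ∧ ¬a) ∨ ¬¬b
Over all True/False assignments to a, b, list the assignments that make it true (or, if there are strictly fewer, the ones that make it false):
is true only for:
  a=False, b=True;
  a=True, b=True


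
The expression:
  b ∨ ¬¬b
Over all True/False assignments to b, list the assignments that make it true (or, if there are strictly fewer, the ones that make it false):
is true only for:
  b=True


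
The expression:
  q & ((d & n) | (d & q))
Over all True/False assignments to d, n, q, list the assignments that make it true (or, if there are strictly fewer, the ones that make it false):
is true only for:
  d=True, n=False, q=True;
  d=True, n=True, q=True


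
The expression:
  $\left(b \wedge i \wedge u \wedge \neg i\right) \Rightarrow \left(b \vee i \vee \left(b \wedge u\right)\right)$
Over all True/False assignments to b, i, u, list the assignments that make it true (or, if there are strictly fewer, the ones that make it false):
is always true.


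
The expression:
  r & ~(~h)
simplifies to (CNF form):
h & r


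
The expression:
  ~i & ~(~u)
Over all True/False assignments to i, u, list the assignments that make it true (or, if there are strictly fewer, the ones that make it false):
is true only for:
  i=False, u=True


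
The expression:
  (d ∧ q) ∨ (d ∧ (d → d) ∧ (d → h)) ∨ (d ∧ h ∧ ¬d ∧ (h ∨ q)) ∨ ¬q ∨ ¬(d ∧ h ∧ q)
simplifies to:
True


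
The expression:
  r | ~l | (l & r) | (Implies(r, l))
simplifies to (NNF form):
True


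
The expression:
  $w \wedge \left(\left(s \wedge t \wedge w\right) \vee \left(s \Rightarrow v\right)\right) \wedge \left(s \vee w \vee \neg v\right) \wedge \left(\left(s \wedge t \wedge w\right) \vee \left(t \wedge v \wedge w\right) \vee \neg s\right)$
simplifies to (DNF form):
$\left(t \wedge w\right) \vee \left(w \wedge \neg s\right)$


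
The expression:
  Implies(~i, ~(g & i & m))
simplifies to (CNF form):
True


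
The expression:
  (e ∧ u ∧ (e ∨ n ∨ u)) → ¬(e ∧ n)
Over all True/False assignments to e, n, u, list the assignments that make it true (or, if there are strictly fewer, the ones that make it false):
is false only for:
  e=True, n=True, u=True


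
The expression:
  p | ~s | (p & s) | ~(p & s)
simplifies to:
True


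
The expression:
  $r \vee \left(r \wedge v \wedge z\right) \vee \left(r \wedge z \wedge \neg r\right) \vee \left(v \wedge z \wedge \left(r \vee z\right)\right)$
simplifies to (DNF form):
$r \vee \left(v \wedge z\right)$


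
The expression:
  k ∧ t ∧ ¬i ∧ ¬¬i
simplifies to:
False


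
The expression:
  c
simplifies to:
c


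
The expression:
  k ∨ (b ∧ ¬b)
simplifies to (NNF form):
k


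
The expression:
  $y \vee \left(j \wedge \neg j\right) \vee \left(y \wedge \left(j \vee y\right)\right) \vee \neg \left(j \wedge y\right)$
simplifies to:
$\text{True}$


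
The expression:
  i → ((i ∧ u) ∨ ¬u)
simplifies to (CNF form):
True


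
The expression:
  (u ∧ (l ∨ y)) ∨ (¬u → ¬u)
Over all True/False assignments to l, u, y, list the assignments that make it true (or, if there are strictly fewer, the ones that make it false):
is always true.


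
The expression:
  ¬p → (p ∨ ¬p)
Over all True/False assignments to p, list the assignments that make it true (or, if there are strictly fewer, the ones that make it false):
is always true.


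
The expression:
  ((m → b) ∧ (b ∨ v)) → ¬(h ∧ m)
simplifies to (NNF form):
¬b ∨ ¬h ∨ ¬m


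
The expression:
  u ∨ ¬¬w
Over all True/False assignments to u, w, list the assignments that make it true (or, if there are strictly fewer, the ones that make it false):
is false only for:
  u=False, w=False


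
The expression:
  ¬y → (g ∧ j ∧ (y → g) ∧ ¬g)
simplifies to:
y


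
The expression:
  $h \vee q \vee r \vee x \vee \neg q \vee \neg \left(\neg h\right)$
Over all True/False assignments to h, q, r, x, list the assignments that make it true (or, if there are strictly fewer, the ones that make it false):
is always true.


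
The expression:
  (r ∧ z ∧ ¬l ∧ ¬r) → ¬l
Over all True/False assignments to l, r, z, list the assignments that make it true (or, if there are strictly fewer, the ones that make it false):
is always true.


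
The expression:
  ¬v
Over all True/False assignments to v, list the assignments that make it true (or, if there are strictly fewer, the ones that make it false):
is true only for:
  v=False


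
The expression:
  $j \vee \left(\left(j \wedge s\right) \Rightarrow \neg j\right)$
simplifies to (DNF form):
$\text{True}$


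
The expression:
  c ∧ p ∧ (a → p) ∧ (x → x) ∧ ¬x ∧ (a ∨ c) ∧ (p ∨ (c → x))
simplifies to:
c ∧ p ∧ ¬x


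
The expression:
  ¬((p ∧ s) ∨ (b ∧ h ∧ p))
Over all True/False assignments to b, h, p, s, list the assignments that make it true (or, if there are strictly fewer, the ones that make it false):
is false only for:
  b=False, h=False, p=True, s=True;
  b=False, h=True, p=True, s=True;
  b=True, h=False, p=True, s=True;
  b=True, h=True, p=True, s=False;
  b=True, h=True, p=True, s=True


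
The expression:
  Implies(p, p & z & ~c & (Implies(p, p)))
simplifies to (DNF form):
~p | (z & ~c)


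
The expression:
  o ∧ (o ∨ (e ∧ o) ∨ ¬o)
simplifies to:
o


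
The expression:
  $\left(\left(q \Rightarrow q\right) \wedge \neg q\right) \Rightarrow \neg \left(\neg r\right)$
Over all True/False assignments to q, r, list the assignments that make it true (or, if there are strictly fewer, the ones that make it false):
is false only for:
  q=False, r=False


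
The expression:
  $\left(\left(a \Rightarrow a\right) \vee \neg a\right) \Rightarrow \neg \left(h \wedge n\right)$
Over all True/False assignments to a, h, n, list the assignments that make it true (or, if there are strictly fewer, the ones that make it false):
is false only for:
  a=False, h=True, n=True;
  a=True, h=True, n=True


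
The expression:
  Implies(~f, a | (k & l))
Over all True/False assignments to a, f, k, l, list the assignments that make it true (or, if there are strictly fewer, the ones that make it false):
is false only for:
  a=False, f=False, k=False, l=False;
  a=False, f=False, k=False, l=True;
  a=False, f=False, k=True, l=False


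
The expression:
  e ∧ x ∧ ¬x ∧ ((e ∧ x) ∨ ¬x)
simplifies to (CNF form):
False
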